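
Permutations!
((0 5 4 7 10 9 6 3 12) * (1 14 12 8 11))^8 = ((0 5 4 7 10 9 6 3 8 11 1 14 12))^8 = (0 8 7 14 6 5 11 10 12 3 4 1 9)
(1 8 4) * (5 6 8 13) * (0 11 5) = (0 11 5 6 8 4 1 13) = [11, 13, 2, 3, 1, 6, 8, 7, 4, 9, 10, 5, 12, 0]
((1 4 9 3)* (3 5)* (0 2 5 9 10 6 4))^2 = (0 5 1 2 3)(4 6 10)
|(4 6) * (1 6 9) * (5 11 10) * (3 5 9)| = 8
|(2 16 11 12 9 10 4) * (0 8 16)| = 9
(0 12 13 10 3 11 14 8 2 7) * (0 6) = (0 12 13 10 3 11 14 8 2 7 6) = [12, 1, 7, 11, 4, 5, 0, 6, 2, 9, 3, 14, 13, 10, 8]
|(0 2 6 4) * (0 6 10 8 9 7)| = |(0 2 10 8 9 7)(4 6)| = 6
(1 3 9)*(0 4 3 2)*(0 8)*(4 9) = (0 9 1 2 8)(3 4) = [9, 2, 8, 4, 3, 5, 6, 7, 0, 1]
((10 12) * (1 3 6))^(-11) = ((1 3 6)(10 12))^(-11) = (1 3 6)(10 12)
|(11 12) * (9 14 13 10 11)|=6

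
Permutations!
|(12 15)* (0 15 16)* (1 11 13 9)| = 4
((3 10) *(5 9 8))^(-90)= (10)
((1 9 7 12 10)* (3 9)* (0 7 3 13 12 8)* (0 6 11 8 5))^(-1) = (0 5 7)(1 10 12 13)(3 9)(6 8 11) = ((0 7 5)(1 13 12 10)(3 9)(6 11 8))^(-1)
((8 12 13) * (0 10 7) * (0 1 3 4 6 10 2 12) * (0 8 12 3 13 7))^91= (0 2 3 4 6 10)(1 7 12 13)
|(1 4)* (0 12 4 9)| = |(0 12 4 1 9)| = 5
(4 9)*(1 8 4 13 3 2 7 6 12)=[0, 8, 7, 2, 9, 5, 12, 6, 4, 13, 10, 11, 1, 3]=(1 8 4 9 13 3 2 7 6 12)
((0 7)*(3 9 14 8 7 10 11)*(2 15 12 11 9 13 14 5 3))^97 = (0 8 13 5 10 7 14 3 9)(2 15 12 11)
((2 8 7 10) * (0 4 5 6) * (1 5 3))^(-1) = (0 6 5 1 3 4)(2 10 7 8)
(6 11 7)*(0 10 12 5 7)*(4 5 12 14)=(0 10 14 4 5 7 6 11)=[10, 1, 2, 3, 5, 7, 11, 6, 8, 9, 14, 0, 12, 13, 4]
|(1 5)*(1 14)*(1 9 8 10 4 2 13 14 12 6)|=28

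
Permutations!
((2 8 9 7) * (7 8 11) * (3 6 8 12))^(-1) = (2 7 11)(3 12 9 8 6) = ((2 11 7)(3 6 8 9 12))^(-1)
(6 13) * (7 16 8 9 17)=(6 13)(7 16 8 9 17)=[0, 1, 2, 3, 4, 5, 13, 16, 9, 17, 10, 11, 12, 6, 14, 15, 8, 7]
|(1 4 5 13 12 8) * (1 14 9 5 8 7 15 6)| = |(1 4 8 14 9 5 13 12 7 15 6)| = 11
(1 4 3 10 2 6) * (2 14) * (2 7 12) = (1 4 3 10 14 7 12 2 6) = [0, 4, 6, 10, 3, 5, 1, 12, 8, 9, 14, 11, 2, 13, 7]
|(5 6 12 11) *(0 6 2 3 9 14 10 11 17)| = 28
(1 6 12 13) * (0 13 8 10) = [13, 6, 2, 3, 4, 5, 12, 7, 10, 9, 0, 11, 8, 1] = (0 13 1 6 12 8 10)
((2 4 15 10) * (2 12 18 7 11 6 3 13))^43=((2 4 15 10 12 18 7 11 6 3 13))^43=(2 13 3 6 11 7 18 12 10 15 4)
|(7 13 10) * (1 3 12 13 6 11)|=|(1 3 12 13 10 7 6 11)|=8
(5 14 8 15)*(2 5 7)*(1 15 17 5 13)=(1 15 7 2 13)(5 14 8 17)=[0, 15, 13, 3, 4, 14, 6, 2, 17, 9, 10, 11, 12, 1, 8, 7, 16, 5]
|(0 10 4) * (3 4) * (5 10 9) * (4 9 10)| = 6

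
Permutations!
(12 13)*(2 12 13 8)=[0, 1, 12, 3, 4, 5, 6, 7, 2, 9, 10, 11, 8, 13]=(13)(2 12 8)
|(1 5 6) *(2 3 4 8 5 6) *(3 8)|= |(1 6)(2 8 5)(3 4)|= 6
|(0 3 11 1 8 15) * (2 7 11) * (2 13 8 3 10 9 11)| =|(0 10 9 11 1 3 13 8 15)(2 7)| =18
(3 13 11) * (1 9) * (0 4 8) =(0 4 8)(1 9)(3 13 11) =[4, 9, 2, 13, 8, 5, 6, 7, 0, 1, 10, 3, 12, 11]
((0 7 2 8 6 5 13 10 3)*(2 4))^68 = (0 10 5 8 4)(2 7 3 13 6)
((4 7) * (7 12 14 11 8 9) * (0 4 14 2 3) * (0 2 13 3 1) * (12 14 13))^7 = ((0 4 14 11 8 9 7 13 3 2 1))^7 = (0 13 11 1 7 14 2 9 4 3 8)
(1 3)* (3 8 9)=(1 8 9 3)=[0, 8, 2, 1, 4, 5, 6, 7, 9, 3]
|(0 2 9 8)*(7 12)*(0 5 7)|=7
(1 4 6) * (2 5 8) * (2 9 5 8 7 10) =(1 4 6)(2 8 9 5 7 10) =[0, 4, 8, 3, 6, 7, 1, 10, 9, 5, 2]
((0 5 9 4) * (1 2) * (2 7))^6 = (0 9)(4 5)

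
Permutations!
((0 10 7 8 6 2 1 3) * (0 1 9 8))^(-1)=(0 7 10)(1 3)(2 6 8 9)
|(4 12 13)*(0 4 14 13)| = |(0 4 12)(13 14)| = 6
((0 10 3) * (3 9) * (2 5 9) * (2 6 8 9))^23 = (0 3 9 8 6 10)(2 5)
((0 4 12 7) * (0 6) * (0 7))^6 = (12)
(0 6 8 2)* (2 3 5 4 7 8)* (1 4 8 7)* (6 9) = (0 9 6 2)(1 4)(3 5 8) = [9, 4, 0, 5, 1, 8, 2, 7, 3, 6]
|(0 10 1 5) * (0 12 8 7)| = 7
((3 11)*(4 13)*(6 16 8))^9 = (16)(3 11)(4 13) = ((3 11)(4 13)(6 16 8))^9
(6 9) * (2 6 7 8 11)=(2 6 9 7 8 11)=[0, 1, 6, 3, 4, 5, 9, 8, 11, 7, 10, 2]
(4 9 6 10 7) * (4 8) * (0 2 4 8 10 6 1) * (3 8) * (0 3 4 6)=(0 2 6)(1 3 8 4 9)(7 10)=[2, 3, 6, 8, 9, 5, 0, 10, 4, 1, 7]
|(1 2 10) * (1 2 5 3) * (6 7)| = |(1 5 3)(2 10)(6 7)| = 6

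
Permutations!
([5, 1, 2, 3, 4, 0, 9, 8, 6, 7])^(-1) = [5, 1, 2, 3, 4, 0, 8, 9, 7, 6]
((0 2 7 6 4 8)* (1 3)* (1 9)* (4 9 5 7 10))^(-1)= ((0 2 10 4 8)(1 3 5 7 6 9))^(-1)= (0 8 4 10 2)(1 9 6 7 5 3)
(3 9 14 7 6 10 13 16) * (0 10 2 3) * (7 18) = (0 10 13 16)(2 3 9 14 18 7 6) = [10, 1, 3, 9, 4, 5, 2, 6, 8, 14, 13, 11, 12, 16, 18, 15, 0, 17, 7]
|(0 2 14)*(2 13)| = 4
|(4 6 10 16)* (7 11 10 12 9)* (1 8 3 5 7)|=|(1 8 3 5 7 11 10 16 4 6 12 9)|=12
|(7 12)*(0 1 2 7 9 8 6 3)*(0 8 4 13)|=24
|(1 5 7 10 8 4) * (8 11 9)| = 8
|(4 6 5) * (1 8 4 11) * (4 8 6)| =4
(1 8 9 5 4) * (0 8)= (0 8 9 5 4 1)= [8, 0, 2, 3, 1, 4, 6, 7, 9, 5]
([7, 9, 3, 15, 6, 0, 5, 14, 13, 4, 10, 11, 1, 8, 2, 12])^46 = [6, 15, 7, 14, 1, 4, 9, 5, 8, 12, 10, 11, 3, 13, 0, 2]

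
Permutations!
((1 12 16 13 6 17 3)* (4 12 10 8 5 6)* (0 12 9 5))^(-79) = ((0 12 16 13 4 9 5 6 17 3 1 10 8))^(-79) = (0 8 10 1 3 17 6 5 9 4 13 16 12)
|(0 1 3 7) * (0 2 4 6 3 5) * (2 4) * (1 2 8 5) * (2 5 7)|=6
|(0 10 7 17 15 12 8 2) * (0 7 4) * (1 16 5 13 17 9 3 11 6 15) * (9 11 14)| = |(0 10 4)(1 16 5 13 17)(2 7 11 6 15 12 8)(3 14 9)| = 105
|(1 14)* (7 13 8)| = 6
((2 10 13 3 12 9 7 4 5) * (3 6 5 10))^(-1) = ((2 3 12 9 7 4 10 13 6 5))^(-1) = (2 5 6 13 10 4 7 9 12 3)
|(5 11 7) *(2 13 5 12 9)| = |(2 13 5 11 7 12 9)| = 7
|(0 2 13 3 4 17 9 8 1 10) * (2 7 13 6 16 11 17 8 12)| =|(0 7 13 3 4 8 1 10)(2 6 16 11 17 9 12)| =56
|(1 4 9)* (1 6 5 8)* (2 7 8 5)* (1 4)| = 6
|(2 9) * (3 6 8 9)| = 5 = |(2 3 6 8 9)|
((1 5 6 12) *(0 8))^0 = (12) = ((0 8)(1 5 6 12))^0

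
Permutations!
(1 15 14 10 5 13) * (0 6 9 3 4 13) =[6, 15, 2, 4, 13, 0, 9, 7, 8, 3, 5, 11, 12, 1, 10, 14] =(0 6 9 3 4 13 1 15 14 10 5)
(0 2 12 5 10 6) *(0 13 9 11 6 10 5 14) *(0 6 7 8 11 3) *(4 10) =(0 2 12 14 6 13 9 3)(4 10)(7 8 11) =[2, 1, 12, 0, 10, 5, 13, 8, 11, 3, 4, 7, 14, 9, 6]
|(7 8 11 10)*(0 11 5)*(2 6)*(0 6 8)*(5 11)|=8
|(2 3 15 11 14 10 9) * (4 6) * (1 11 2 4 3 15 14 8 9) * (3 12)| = 10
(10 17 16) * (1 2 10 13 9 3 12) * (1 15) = (1 2 10 17 16 13 9 3 12 15) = [0, 2, 10, 12, 4, 5, 6, 7, 8, 3, 17, 11, 15, 9, 14, 1, 13, 16]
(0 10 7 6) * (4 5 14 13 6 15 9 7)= [10, 1, 2, 3, 5, 14, 0, 15, 8, 7, 4, 11, 12, 6, 13, 9]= (0 10 4 5 14 13 6)(7 15 9)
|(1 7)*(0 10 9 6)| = |(0 10 9 6)(1 7)| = 4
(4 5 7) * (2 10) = [0, 1, 10, 3, 5, 7, 6, 4, 8, 9, 2] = (2 10)(4 5 7)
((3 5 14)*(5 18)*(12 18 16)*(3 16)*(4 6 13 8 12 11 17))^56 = (4 6 13 8 12 18 5 14 16 11 17) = ((4 6 13 8 12 18 5 14 16 11 17))^56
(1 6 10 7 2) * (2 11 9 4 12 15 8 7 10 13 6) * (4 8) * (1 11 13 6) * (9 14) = (1 2 11 14 9 8 7 13)(4 12 15) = [0, 2, 11, 3, 12, 5, 6, 13, 7, 8, 10, 14, 15, 1, 9, 4]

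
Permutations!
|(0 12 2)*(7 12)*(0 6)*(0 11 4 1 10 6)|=20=|(0 7 12 2)(1 10 6 11 4)|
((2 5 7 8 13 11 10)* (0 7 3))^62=(0 3 5 2 10 11 13 8 7)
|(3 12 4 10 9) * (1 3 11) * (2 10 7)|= 9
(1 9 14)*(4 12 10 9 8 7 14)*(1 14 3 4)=[0, 8, 2, 4, 12, 5, 6, 3, 7, 1, 9, 11, 10, 13, 14]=(14)(1 8 7 3 4 12 10 9)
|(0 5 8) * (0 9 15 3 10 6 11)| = |(0 5 8 9 15 3 10 6 11)| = 9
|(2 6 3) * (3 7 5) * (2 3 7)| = 2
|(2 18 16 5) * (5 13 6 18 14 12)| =|(2 14 12 5)(6 18 16 13)| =4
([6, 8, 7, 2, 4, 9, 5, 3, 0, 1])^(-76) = (0 5 1)(2 3 7)(6 9 8)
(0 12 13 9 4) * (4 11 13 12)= (0 4)(9 11 13)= [4, 1, 2, 3, 0, 5, 6, 7, 8, 11, 10, 13, 12, 9]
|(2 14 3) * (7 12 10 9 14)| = |(2 7 12 10 9 14 3)| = 7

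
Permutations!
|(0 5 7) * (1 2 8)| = |(0 5 7)(1 2 8)| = 3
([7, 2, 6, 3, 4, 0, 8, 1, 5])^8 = [7, 2, 6, 3, 4, 0, 8, 1, 5]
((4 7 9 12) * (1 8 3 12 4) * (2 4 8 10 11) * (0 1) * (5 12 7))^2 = ((0 1 10 11 2 4 5 12)(3 7 9 8))^2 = (0 10 2 5)(1 11 4 12)(3 9)(7 8)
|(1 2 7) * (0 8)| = 6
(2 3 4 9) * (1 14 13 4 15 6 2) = (1 14 13 4 9)(2 3 15 6) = [0, 14, 3, 15, 9, 5, 2, 7, 8, 1, 10, 11, 12, 4, 13, 6]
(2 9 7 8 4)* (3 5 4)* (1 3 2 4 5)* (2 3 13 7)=(1 13 7 8 3)(2 9)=[0, 13, 9, 1, 4, 5, 6, 8, 3, 2, 10, 11, 12, 7]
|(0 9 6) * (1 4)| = 6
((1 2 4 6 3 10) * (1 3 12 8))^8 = (1 4 12)(2 6 8)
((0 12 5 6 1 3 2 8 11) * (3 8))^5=(0 8 6 12 11 1 5)(2 3)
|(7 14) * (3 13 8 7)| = |(3 13 8 7 14)| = 5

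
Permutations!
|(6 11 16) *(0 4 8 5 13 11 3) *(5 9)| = 10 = |(0 4 8 9 5 13 11 16 6 3)|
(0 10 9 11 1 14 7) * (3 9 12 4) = (0 10 12 4 3 9 11 1 14 7) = [10, 14, 2, 9, 3, 5, 6, 0, 8, 11, 12, 1, 4, 13, 7]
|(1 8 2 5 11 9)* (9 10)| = 7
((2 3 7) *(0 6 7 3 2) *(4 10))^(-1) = (0 7 6)(4 10)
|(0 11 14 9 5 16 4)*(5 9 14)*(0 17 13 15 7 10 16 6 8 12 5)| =|(0 11)(4 17 13 15 7 10 16)(5 6 8 12)| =28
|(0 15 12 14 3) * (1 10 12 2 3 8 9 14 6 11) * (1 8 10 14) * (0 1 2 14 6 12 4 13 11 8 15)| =|(1 6 8 9 2 3)(4 13 11 15 14 10)| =6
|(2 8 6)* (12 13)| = 6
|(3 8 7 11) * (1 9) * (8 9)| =6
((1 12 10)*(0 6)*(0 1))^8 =(0 12 6 10 1) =((0 6 1 12 10))^8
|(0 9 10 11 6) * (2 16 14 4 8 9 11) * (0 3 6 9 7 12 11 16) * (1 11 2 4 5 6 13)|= 16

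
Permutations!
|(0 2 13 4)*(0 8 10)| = 6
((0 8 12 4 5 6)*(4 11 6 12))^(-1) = (0 6 11 12 5 4 8)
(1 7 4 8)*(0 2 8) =(0 2 8 1 7 4) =[2, 7, 8, 3, 0, 5, 6, 4, 1]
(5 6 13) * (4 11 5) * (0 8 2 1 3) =(0 8 2 1 3)(4 11 5 6 13) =[8, 3, 1, 0, 11, 6, 13, 7, 2, 9, 10, 5, 12, 4]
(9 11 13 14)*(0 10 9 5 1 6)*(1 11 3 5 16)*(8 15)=(0 10 9 3 5 11 13 14 16 1 6)(8 15)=[10, 6, 2, 5, 4, 11, 0, 7, 15, 3, 9, 13, 12, 14, 16, 8, 1]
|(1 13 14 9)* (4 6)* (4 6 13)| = |(1 4 13 14 9)| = 5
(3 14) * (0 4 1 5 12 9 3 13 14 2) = (0 4 1 5 12 9 3 2)(13 14) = [4, 5, 0, 2, 1, 12, 6, 7, 8, 3, 10, 11, 9, 14, 13]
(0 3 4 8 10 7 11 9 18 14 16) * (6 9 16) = (0 3 4 8 10 7 11 16)(6 9 18 14) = [3, 1, 2, 4, 8, 5, 9, 11, 10, 18, 7, 16, 12, 13, 6, 15, 0, 17, 14]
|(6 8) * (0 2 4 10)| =4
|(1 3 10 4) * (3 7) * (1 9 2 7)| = 6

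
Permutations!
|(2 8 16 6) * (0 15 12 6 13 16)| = |(0 15 12 6 2 8)(13 16)| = 6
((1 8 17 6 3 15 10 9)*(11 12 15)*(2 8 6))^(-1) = ((1 6 3 11 12 15 10 9)(2 8 17))^(-1) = (1 9 10 15 12 11 3 6)(2 17 8)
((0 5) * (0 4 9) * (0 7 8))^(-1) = (0 8 7 9 4 5) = ((0 5 4 9 7 8))^(-1)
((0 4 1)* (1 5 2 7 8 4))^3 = (0 1)(2 4 7 5 8)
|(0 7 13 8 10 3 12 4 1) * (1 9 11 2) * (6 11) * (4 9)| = |(0 7 13 8 10 3 12 9 6 11 2 1)| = 12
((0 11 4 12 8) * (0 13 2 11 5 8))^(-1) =((0 5 8 13 2 11 4 12))^(-1) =(0 12 4 11 2 13 8 5)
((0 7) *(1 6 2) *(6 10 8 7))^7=((0 6 2 1 10 8 7))^7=(10)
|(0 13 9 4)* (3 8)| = 4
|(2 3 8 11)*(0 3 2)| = 4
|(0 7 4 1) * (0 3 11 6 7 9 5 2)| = 12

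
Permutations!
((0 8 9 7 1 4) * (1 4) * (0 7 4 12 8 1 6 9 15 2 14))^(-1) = (0 14 2 15 8 12 7 4 9 6 1)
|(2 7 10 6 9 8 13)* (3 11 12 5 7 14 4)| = |(2 14 4 3 11 12 5 7 10 6 9 8 13)| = 13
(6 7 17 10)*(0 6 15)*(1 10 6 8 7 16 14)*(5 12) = [8, 10, 2, 3, 4, 12, 16, 17, 7, 9, 15, 11, 5, 13, 1, 0, 14, 6] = (0 8 7 17 6 16 14 1 10 15)(5 12)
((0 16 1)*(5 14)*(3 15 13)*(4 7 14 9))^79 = ((0 16 1)(3 15 13)(4 7 14 5 9))^79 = (0 16 1)(3 15 13)(4 9 5 14 7)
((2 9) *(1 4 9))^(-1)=((1 4 9 2))^(-1)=(1 2 9 4)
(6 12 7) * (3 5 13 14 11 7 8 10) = (3 5 13 14 11 7 6 12 8 10) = [0, 1, 2, 5, 4, 13, 12, 6, 10, 9, 3, 7, 8, 14, 11]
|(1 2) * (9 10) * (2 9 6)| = 5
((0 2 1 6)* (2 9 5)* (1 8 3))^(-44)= ((0 9 5 2 8 3 1 6))^(-44)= (0 8)(1 5)(2 6)(3 9)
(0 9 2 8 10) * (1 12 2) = (0 9 1 12 2 8 10) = [9, 12, 8, 3, 4, 5, 6, 7, 10, 1, 0, 11, 2]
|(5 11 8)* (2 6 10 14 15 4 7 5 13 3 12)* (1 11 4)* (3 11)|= |(1 3 12 2 6 10 14 15)(4 7 5)(8 13 11)|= 24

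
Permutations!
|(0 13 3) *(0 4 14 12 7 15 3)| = 6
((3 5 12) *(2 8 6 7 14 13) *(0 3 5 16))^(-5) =((0 3 16)(2 8 6 7 14 13)(5 12))^(-5) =(0 3 16)(2 8 6 7 14 13)(5 12)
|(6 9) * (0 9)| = 3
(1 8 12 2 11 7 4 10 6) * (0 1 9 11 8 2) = [1, 2, 8, 3, 10, 5, 9, 4, 12, 11, 6, 7, 0] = (0 1 2 8 12)(4 10 6 9 11 7)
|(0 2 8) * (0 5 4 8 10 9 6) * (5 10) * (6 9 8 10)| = |(0 2 5 4 10 8 6)| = 7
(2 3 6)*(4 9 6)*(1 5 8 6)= (1 5 8 6 2 3 4 9)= [0, 5, 3, 4, 9, 8, 2, 7, 6, 1]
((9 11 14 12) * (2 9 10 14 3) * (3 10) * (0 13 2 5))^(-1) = (0 5 3 12 14 10 11 9 2 13)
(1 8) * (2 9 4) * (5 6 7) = (1 8)(2 9 4)(5 6 7) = [0, 8, 9, 3, 2, 6, 7, 5, 1, 4]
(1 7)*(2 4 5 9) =[0, 7, 4, 3, 5, 9, 6, 1, 8, 2] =(1 7)(2 4 5 9)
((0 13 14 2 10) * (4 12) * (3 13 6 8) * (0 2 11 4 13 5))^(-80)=((0 6 8 3 5)(2 10)(4 12 13 14 11))^(-80)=(14)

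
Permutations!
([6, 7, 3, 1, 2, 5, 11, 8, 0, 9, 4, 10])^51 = [6, 7, 3, 1, 2, 5, 11, 8, 0, 9, 4, 10]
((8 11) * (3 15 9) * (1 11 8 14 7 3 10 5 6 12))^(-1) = (1 12 6 5 10 9 15 3 7 14 11)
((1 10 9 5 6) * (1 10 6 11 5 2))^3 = (1 9 6 2 10)(5 11)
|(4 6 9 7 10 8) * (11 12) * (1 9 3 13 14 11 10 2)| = 36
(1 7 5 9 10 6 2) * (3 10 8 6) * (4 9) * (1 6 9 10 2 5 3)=(1 7 3 2 6 5 4 10)(8 9)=[0, 7, 6, 2, 10, 4, 5, 3, 9, 8, 1]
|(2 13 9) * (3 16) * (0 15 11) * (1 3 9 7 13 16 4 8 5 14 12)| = |(0 15 11)(1 3 4 8 5 14 12)(2 16 9)(7 13)| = 42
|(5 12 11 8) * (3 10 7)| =|(3 10 7)(5 12 11 8)| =12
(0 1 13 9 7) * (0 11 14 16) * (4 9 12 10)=[1, 13, 2, 3, 9, 5, 6, 11, 8, 7, 4, 14, 10, 12, 16, 15, 0]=(0 1 13 12 10 4 9 7 11 14 16)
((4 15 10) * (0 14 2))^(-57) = ((0 14 2)(4 15 10))^(-57) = (15)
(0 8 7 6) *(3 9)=[8, 1, 2, 9, 4, 5, 0, 6, 7, 3]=(0 8 7 6)(3 9)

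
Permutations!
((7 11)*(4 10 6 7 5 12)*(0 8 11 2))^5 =((0 8 11 5 12 4 10 6 7 2))^5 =(0 4)(2 12)(5 7)(6 11)(8 10)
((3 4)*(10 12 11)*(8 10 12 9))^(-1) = (3 4)(8 9 10)(11 12)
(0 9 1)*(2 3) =(0 9 1)(2 3) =[9, 0, 3, 2, 4, 5, 6, 7, 8, 1]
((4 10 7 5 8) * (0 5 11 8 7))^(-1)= ((0 5 7 11 8 4 10))^(-1)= (0 10 4 8 11 7 5)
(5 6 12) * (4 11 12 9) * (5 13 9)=(4 11 12 13 9)(5 6)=[0, 1, 2, 3, 11, 6, 5, 7, 8, 4, 10, 12, 13, 9]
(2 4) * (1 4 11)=[0, 4, 11, 3, 2, 5, 6, 7, 8, 9, 10, 1]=(1 4 2 11)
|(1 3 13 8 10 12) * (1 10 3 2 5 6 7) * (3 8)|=|(1 2 5 6 7)(3 13)(10 12)|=10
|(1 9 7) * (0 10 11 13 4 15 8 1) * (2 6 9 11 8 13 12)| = |(0 10 8 1 11 12 2 6 9 7)(4 15 13)| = 30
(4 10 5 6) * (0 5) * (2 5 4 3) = (0 4 10)(2 5 6 3) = [4, 1, 5, 2, 10, 6, 3, 7, 8, 9, 0]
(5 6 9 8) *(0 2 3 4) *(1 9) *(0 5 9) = (0 2 3 4 5 6 1)(8 9) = [2, 0, 3, 4, 5, 6, 1, 7, 9, 8]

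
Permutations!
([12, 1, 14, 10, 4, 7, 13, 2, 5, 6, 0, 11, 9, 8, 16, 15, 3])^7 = (0 7 12 2 9 14 6 16 13 3 8 10 5)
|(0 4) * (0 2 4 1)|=2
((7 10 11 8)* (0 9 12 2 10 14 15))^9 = (0 15 14 7 8 11 10 2 12 9)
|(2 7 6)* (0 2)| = 4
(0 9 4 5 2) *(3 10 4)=(0 9 3 10 4 5 2)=[9, 1, 0, 10, 5, 2, 6, 7, 8, 3, 4]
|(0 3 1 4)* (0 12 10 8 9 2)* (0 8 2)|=9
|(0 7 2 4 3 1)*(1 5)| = |(0 7 2 4 3 5 1)| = 7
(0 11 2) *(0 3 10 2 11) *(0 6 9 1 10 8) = (11)(0 6 9 1 10 2 3 8) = [6, 10, 3, 8, 4, 5, 9, 7, 0, 1, 2, 11]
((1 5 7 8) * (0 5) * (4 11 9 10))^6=((0 5 7 8 1)(4 11 9 10))^6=(0 5 7 8 1)(4 9)(10 11)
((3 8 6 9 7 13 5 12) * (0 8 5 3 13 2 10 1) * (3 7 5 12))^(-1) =((0 8 6 9 5 3 12 13 7 2 10 1))^(-1) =(0 1 10 2 7 13 12 3 5 9 6 8)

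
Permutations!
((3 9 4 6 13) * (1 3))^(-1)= (1 13 6 4 9 3)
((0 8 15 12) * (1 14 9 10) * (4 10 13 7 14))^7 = (0 12 15 8)(1 4 10)(7 13 9 14)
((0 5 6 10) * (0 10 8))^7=((10)(0 5 6 8))^7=(10)(0 8 6 5)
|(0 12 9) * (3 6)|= 6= |(0 12 9)(3 6)|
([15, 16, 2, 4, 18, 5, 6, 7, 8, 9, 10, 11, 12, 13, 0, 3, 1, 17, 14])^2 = (0 3 18)(4 14 15)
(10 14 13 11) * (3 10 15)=(3 10 14 13 11 15)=[0, 1, 2, 10, 4, 5, 6, 7, 8, 9, 14, 15, 12, 11, 13, 3]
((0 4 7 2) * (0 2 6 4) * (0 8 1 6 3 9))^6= ((0 8 1 6 4 7 3 9))^6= (0 3 4 1)(6 8 9 7)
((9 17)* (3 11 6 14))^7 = ((3 11 6 14)(9 17))^7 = (3 14 6 11)(9 17)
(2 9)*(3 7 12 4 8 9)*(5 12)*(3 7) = [0, 1, 7, 3, 8, 12, 6, 5, 9, 2, 10, 11, 4] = (2 7 5 12 4 8 9)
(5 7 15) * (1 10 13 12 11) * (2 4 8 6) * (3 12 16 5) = (1 10 13 16 5 7 15 3 12 11)(2 4 8 6) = [0, 10, 4, 12, 8, 7, 2, 15, 6, 9, 13, 1, 11, 16, 14, 3, 5]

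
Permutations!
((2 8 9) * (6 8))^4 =(9)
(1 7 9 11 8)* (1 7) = [0, 1, 2, 3, 4, 5, 6, 9, 7, 11, 10, 8] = (7 9 11 8)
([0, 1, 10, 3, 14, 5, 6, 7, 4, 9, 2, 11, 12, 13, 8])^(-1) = (2 10)(4 8 14)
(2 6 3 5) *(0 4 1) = (0 4 1)(2 6 3 5) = [4, 0, 6, 5, 1, 2, 3]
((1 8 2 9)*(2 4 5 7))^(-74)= (1 5 9 4 2 8 7)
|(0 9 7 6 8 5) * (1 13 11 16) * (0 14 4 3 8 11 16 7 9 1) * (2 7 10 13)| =45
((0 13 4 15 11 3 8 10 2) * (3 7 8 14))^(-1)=((0 13 4 15 11 7 8 10 2)(3 14))^(-1)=(0 2 10 8 7 11 15 4 13)(3 14)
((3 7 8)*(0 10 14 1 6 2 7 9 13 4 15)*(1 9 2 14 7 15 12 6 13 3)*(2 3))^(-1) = (0 15 2 9 14 6 12 4 13 1 8 7 10)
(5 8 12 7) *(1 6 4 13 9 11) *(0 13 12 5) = (0 13 9 11 1 6 4 12 7)(5 8) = [13, 6, 2, 3, 12, 8, 4, 0, 5, 11, 10, 1, 7, 9]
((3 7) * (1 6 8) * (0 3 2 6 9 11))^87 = (0 1 2)(3 9 6)(7 11 8)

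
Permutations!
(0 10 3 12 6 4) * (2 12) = (0 10 3 2 12 6 4) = [10, 1, 12, 2, 0, 5, 4, 7, 8, 9, 3, 11, 6]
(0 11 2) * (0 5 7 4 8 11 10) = [10, 1, 5, 3, 8, 7, 6, 4, 11, 9, 0, 2] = (0 10)(2 5 7 4 8 11)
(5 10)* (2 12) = (2 12)(5 10) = [0, 1, 12, 3, 4, 10, 6, 7, 8, 9, 5, 11, 2]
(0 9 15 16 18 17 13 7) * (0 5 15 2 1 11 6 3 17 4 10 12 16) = (0 9 2 1 11 6 3 17 13 7 5 15)(4 10 12 16 18) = [9, 11, 1, 17, 10, 15, 3, 5, 8, 2, 12, 6, 16, 7, 14, 0, 18, 13, 4]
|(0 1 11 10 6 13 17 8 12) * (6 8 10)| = 9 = |(0 1 11 6 13 17 10 8 12)|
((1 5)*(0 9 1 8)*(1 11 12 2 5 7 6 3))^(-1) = ((0 9 11 12 2 5 8)(1 7 6 3))^(-1) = (0 8 5 2 12 11 9)(1 3 6 7)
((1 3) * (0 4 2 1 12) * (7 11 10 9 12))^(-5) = ((0 4 2 1 3 7 11 10 9 12))^(-5) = (0 7)(1 9)(2 10)(3 12)(4 11)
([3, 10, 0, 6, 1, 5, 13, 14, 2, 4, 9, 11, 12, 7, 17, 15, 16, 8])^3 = (0 13 17)(1 4 9 10)(2 6 14)(3 7 8)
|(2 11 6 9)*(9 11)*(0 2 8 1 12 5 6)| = 9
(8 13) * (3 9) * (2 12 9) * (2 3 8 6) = (2 12 9 8 13 6) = [0, 1, 12, 3, 4, 5, 2, 7, 13, 8, 10, 11, 9, 6]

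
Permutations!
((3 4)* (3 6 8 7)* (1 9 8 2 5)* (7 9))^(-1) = ((1 7 3 4 6 2 5)(8 9))^(-1) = (1 5 2 6 4 3 7)(8 9)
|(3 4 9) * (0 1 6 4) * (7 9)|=|(0 1 6 4 7 9 3)|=7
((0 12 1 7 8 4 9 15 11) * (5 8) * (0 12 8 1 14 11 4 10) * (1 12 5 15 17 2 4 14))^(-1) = ((0 8 10)(1 7 15 14 11 5 12)(2 4 9 17))^(-1) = (0 10 8)(1 12 5 11 14 15 7)(2 17 9 4)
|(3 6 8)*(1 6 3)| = 3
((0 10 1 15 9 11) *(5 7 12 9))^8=(0 11 9 12 7 5 15 1 10)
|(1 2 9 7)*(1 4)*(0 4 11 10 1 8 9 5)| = 10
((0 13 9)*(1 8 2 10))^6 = (13)(1 2)(8 10)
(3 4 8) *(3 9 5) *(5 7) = (3 4 8 9 7 5) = [0, 1, 2, 4, 8, 3, 6, 5, 9, 7]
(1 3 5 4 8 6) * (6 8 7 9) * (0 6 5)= (0 6 1 3)(4 7 9 5)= [6, 3, 2, 0, 7, 4, 1, 9, 8, 5]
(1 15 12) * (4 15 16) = (1 16 4 15 12) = [0, 16, 2, 3, 15, 5, 6, 7, 8, 9, 10, 11, 1, 13, 14, 12, 4]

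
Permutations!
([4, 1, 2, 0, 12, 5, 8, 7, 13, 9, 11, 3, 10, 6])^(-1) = (0 3 11 10 12 4)(6 13 8)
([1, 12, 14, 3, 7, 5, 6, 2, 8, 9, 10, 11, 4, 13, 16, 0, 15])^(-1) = (0 15 16 14 2 7 4 12 1)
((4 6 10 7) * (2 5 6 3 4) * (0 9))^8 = ((0 9)(2 5 6 10 7)(3 4))^8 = (2 10 5 7 6)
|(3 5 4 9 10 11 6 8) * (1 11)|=9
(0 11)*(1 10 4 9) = (0 11)(1 10 4 9) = [11, 10, 2, 3, 9, 5, 6, 7, 8, 1, 4, 0]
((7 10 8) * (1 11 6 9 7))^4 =(1 7 11 10 6 8 9)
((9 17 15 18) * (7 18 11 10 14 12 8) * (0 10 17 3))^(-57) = ((0 10 14 12 8 7 18 9 3)(11 17 15))^(-57) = (0 18 12)(3 7 14)(8 10 9)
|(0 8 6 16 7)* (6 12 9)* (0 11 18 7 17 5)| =24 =|(0 8 12 9 6 16 17 5)(7 11 18)|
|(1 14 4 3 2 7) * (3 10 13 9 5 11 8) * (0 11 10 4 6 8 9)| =42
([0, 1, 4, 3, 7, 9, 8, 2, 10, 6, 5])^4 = (2 4 7)(5 10 8 6 9)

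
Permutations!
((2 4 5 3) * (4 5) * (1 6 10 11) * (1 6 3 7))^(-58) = ((1 3 2 5 7)(6 10 11))^(-58) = (1 2 7 3 5)(6 11 10)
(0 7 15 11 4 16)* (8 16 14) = (0 7 15 11 4 14 8 16) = [7, 1, 2, 3, 14, 5, 6, 15, 16, 9, 10, 4, 12, 13, 8, 11, 0]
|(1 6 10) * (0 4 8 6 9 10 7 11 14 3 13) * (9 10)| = 18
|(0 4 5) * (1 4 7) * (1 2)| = |(0 7 2 1 4 5)| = 6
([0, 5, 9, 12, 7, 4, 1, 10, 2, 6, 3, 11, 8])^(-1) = (1 6 9 2 8 12 3 10 7 4 5)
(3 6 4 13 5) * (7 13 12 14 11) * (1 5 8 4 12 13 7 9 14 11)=(1 5 3 6 12 11 9 14)(4 13 8)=[0, 5, 2, 6, 13, 3, 12, 7, 4, 14, 10, 9, 11, 8, 1]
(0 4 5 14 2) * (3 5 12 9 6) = (0 4 12 9 6 3 5 14 2) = [4, 1, 0, 5, 12, 14, 3, 7, 8, 6, 10, 11, 9, 13, 2]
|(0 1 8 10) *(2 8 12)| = 6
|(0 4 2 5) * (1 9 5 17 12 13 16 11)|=|(0 4 2 17 12 13 16 11 1 9 5)|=11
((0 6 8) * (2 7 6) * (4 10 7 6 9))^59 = (0 8 6 2)(4 9 7 10)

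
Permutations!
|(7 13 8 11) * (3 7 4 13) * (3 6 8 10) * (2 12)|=8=|(2 12)(3 7 6 8 11 4 13 10)|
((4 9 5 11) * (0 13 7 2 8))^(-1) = ((0 13 7 2 8)(4 9 5 11))^(-1) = (0 8 2 7 13)(4 11 5 9)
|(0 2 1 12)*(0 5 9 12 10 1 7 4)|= 12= |(0 2 7 4)(1 10)(5 9 12)|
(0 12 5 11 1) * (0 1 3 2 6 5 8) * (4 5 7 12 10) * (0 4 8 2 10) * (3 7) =(2 6 3 10 8 4 5 11 7 12) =[0, 1, 6, 10, 5, 11, 3, 12, 4, 9, 8, 7, 2]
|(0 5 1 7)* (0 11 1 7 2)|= 6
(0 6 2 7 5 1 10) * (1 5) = [6, 10, 7, 3, 4, 5, 2, 1, 8, 9, 0] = (0 6 2 7 1 10)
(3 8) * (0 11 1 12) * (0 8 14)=(0 11 1 12 8 3 14)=[11, 12, 2, 14, 4, 5, 6, 7, 3, 9, 10, 1, 8, 13, 0]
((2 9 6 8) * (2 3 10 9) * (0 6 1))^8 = (0 6 8 3 10 9 1)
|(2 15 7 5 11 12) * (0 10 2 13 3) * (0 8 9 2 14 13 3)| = |(0 10 14 13)(2 15 7 5 11 12 3 8 9)| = 36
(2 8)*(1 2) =(1 2 8) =[0, 2, 8, 3, 4, 5, 6, 7, 1]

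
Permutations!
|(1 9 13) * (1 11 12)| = 5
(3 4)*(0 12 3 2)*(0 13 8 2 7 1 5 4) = [12, 5, 13, 0, 7, 4, 6, 1, 2, 9, 10, 11, 3, 8] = (0 12 3)(1 5 4 7)(2 13 8)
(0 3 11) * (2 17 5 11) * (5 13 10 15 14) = (0 3 2 17 13 10 15 14 5 11) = [3, 1, 17, 2, 4, 11, 6, 7, 8, 9, 15, 0, 12, 10, 5, 14, 16, 13]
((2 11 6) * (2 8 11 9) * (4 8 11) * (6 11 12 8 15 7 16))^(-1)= (2 9)(4 8 12 6 16 7 15)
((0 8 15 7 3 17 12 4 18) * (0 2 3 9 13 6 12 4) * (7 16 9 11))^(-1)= (0 12 6 13 9 16 15 8)(2 18 4 17 3)(7 11)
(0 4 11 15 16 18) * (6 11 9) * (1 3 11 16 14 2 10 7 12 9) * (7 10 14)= (0 4 1 3 11 15 7 12 9 6 16 18)(2 14)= [4, 3, 14, 11, 1, 5, 16, 12, 8, 6, 10, 15, 9, 13, 2, 7, 18, 17, 0]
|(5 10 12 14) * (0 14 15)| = |(0 14 5 10 12 15)| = 6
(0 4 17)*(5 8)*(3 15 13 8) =(0 4 17)(3 15 13 8 5) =[4, 1, 2, 15, 17, 3, 6, 7, 5, 9, 10, 11, 12, 8, 14, 13, 16, 0]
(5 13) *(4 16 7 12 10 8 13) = [0, 1, 2, 3, 16, 4, 6, 12, 13, 9, 8, 11, 10, 5, 14, 15, 7] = (4 16 7 12 10 8 13 5)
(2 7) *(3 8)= (2 7)(3 8)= [0, 1, 7, 8, 4, 5, 6, 2, 3]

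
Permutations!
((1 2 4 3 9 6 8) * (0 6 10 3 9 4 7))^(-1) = ((0 6 8 1 2 7)(3 4 9 10))^(-1) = (0 7 2 1 8 6)(3 10 9 4)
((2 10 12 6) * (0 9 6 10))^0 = ((0 9 6 2)(10 12))^0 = (12)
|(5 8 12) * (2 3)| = |(2 3)(5 8 12)| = 6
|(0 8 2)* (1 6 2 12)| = 6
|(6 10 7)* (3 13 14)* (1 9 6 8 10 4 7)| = |(1 9 6 4 7 8 10)(3 13 14)| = 21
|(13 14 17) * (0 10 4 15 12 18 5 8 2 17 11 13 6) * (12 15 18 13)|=36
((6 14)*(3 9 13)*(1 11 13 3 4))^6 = (14)(1 13)(4 11)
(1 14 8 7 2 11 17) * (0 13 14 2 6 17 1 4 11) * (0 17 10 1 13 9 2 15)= (0 9 2 17 4 11 13 14 8 7 6 10 1 15)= [9, 15, 17, 3, 11, 5, 10, 6, 7, 2, 1, 13, 12, 14, 8, 0, 16, 4]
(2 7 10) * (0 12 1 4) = (0 12 1 4)(2 7 10) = [12, 4, 7, 3, 0, 5, 6, 10, 8, 9, 2, 11, 1]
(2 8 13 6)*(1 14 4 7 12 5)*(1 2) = (1 14 4 7 12 5 2 8 13 6) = [0, 14, 8, 3, 7, 2, 1, 12, 13, 9, 10, 11, 5, 6, 4]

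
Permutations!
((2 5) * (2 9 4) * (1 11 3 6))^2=(1 3)(2 9)(4 5)(6 11)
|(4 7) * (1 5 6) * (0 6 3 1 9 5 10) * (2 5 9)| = |(0 6 2 5 3 1 10)(4 7)| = 14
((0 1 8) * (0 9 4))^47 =(0 8 4 1 9)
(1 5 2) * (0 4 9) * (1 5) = (0 4 9)(2 5) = [4, 1, 5, 3, 9, 2, 6, 7, 8, 0]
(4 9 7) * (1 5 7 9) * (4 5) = (9)(1 4)(5 7) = [0, 4, 2, 3, 1, 7, 6, 5, 8, 9]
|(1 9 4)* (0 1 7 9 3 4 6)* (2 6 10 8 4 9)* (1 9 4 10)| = 8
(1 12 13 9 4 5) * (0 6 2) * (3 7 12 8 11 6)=(0 3 7 12 13 9 4 5 1 8 11 6 2)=[3, 8, 0, 7, 5, 1, 2, 12, 11, 4, 10, 6, 13, 9]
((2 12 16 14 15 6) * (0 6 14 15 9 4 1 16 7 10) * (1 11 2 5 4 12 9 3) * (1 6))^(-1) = ((0 1 16 15 14 3 6 5 4 11 2 9 12 7 10))^(-1) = (0 10 7 12 9 2 11 4 5 6 3 14 15 16 1)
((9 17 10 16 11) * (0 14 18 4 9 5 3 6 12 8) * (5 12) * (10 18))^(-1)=((0 14 10 16 11 12 8)(3 6 5)(4 9 17 18))^(-1)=(0 8 12 11 16 10 14)(3 5 6)(4 18 17 9)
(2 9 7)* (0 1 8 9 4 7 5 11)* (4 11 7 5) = (0 1 8 9 4 5 7 2 11) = [1, 8, 11, 3, 5, 7, 6, 2, 9, 4, 10, 0]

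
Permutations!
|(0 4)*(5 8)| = 2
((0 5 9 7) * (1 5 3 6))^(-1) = (0 7 9 5 1 6 3)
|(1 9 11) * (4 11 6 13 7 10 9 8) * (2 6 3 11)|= |(1 8 4 2 6 13 7 10 9 3 11)|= 11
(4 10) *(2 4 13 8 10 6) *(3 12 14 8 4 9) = (2 9 3 12 14 8 10 13 4 6) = [0, 1, 9, 12, 6, 5, 2, 7, 10, 3, 13, 11, 14, 4, 8]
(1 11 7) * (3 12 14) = (1 11 7)(3 12 14) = [0, 11, 2, 12, 4, 5, 6, 1, 8, 9, 10, 7, 14, 13, 3]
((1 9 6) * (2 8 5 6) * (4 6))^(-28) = (9)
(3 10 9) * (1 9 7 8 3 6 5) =[0, 9, 2, 10, 4, 1, 5, 8, 3, 6, 7] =(1 9 6 5)(3 10 7 8)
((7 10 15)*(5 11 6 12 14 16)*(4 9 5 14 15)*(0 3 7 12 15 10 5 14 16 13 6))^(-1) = ((16)(0 3 7 5 11)(4 9 14 13 6 15 12 10))^(-1) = (16)(0 11 5 7 3)(4 10 12 15 6 13 14 9)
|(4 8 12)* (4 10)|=4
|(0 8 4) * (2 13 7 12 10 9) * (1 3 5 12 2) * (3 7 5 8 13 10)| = 35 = |(0 13 5 12 3 8 4)(1 7 2 10 9)|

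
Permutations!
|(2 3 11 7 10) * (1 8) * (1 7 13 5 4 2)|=12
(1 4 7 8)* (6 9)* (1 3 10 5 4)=[0, 1, 2, 10, 7, 4, 9, 8, 3, 6, 5]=(3 10 5 4 7 8)(6 9)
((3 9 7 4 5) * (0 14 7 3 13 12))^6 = (0 12 13 5 4 7 14)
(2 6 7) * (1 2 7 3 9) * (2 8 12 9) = [0, 8, 6, 2, 4, 5, 3, 7, 12, 1, 10, 11, 9] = (1 8 12 9)(2 6 3)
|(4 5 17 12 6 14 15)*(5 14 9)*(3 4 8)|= 5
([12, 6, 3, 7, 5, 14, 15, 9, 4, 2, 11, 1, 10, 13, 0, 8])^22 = [0, 1, 7, 9, 4, 5, 6, 2, 8, 3, 10, 11, 12, 13, 14, 15]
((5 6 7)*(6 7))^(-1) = (5 7)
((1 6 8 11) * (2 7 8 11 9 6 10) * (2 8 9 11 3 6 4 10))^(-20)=((1 2 7 9 4 10 8 11)(3 6))^(-20)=(1 4)(2 10)(7 8)(9 11)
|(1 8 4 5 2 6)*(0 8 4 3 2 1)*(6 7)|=6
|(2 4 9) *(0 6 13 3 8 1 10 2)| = 10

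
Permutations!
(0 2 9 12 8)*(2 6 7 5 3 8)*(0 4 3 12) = (0 6 7 5 12 2 9)(3 8 4) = [6, 1, 9, 8, 3, 12, 7, 5, 4, 0, 10, 11, 2]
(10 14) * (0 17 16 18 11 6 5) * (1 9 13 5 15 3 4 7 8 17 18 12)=(0 18 11 6 15 3 4 7 8 17 16 12 1 9 13 5)(10 14)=[18, 9, 2, 4, 7, 0, 15, 8, 17, 13, 14, 6, 1, 5, 10, 3, 12, 16, 11]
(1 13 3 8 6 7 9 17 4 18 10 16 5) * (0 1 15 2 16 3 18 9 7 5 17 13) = (0 1)(2 16 17 4 9 13 18 10 3 8 6 5 15) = [1, 0, 16, 8, 9, 15, 5, 7, 6, 13, 3, 11, 12, 18, 14, 2, 17, 4, 10]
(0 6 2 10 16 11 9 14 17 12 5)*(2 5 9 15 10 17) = (0 6 5)(2 17 12 9 14)(10 16 11 15) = [6, 1, 17, 3, 4, 0, 5, 7, 8, 14, 16, 15, 9, 13, 2, 10, 11, 12]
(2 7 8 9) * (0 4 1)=[4, 0, 7, 3, 1, 5, 6, 8, 9, 2]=(0 4 1)(2 7 8 9)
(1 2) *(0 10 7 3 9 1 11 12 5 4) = [10, 2, 11, 9, 0, 4, 6, 3, 8, 1, 7, 12, 5] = (0 10 7 3 9 1 2 11 12 5 4)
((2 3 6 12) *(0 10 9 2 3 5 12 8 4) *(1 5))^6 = (0 12 10 3 9 6 2 8 1 4 5)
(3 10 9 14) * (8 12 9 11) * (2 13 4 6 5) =(2 13 4 6 5)(3 10 11 8 12 9 14) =[0, 1, 13, 10, 6, 2, 5, 7, 12, 14, 11, 8, 9, 4, 3]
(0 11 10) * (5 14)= (0 11 10)(5 14)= [11, 1, 2, 3, 4, 14, 6, 7, 8, 9, 0, 10, 12, 13, 5]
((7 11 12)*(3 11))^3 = (3 7 12 11)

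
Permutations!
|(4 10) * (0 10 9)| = 4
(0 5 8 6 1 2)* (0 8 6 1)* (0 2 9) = [5, 9, 8, 3, 4, 6, 2, 7, 1, 0] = (0 5 6 2 8 1 9)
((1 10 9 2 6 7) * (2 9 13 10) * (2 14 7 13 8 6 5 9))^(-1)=(1 7 14)(2 9 5)(6 8 10 13)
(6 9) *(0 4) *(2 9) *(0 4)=[0, 1, 9, 3, 4, 5, 2, 7, 8, 6]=(2 9 6)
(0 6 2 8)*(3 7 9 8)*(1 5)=(0 6 2 3 7 9 8)(1 5)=[6, 5, 3, 7, 4, 1, 2, 9, 0, 8]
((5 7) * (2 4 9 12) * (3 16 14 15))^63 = (2 12 9 4)(3 15 14 16)(5 7) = ((2 4 9 12)(3 16 14 15)(5 7))^63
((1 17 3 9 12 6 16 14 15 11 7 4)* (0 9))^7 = ((0 9 12 6 16 14 15 11 7 4 1 17 3))^7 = (0 11 9 7 12 4 6 1 16 17 14 3 15)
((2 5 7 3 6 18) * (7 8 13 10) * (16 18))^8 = (2 16 3 10 8)(5 18 6 7 13)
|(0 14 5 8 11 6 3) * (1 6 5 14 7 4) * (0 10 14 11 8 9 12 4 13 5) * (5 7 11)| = |(0 11)(1 6 3 10 14 5 9 12 4)(7 13)| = 18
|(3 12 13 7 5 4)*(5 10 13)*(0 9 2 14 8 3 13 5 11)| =|(0 9 2 14 8 3 12 11)(4 13 7 10 5)| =40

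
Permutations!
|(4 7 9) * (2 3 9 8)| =6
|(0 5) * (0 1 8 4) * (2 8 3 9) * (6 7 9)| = 10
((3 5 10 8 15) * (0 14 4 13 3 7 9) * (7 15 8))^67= ((15)(0 14 4 13 3 5 10 7 9))^67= (15)(0 3 9 13 7 4 10 14 5)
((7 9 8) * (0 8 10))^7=((0 8 7 9 10))^7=(0 7 10 8 9)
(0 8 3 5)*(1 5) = (0 8 3 1 5) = [8, 5, 2, 1, 4, 0, 6, 7, 3]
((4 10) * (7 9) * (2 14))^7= (2 14)(4 10)(7 9)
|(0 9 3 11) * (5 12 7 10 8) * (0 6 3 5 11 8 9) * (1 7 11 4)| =|(1 7 10 9 5 12 11 6 3 8 4)| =11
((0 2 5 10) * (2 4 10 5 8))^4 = ((0 4 10)(2 8))^4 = (0 4 10)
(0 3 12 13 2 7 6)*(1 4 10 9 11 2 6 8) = (0 3 12 13 6)(1 4 10 9 11 2 7 8) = [3, 4, 7, 12, 10, 5, 0, 8, 1, 11, 9, 2, 13, 6]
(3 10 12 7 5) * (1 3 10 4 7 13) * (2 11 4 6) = (1 3 6 2 11 4 7 5 10 12 13) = [0, 3, 11, 6, 7, 10, 2, 5, 8, 9, 12, 4, 13, 1]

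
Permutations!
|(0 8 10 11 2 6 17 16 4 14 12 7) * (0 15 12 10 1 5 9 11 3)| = 42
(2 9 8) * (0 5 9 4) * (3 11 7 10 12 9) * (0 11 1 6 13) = (0 5 3 1 6 13)(2 4 11 7 10 12 9 8) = [5, 6, 4, 1, 11, 3, 13, 10, 2, 8, 12, 7, 9, 0]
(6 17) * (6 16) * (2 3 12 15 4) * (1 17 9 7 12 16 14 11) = (1 17 14 11)(2 3 16 6 9 7 12 15 4) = [0, 17, 3, 16, 2, 5, 9, 12, 8, 7, 10, 1, 15, 13, 11, 4, 6, 14]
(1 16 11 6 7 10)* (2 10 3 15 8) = (1 16 11 6 7 3 15 8 2 10) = [0, 16, 10, 15, 4, 5, 7, 3, 2, 9, 1, 6, 12, 13, 14, 8, 11]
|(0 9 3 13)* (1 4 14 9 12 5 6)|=10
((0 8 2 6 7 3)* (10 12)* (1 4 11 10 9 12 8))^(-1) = (0 3 7 6 2 8 10 11 4 1)(9 12)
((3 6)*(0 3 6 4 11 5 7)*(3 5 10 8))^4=((0 5 7)(3 4 11 10 8))^4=(0 5 7)(3 8 10 11 4)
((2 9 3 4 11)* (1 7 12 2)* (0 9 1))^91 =(0 9 3 4 11)(1 2 12 7)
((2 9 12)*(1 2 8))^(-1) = (1 8 12 9 2)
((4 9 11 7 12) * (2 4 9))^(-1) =(2 4)(7 11 9 12)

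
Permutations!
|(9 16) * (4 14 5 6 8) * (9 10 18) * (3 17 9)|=30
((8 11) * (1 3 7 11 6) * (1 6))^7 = (1 7 8 3 11)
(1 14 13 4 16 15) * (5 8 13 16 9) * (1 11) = (1 14 16 15 11)(4 9 5 8 13) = [0, 14, 2, 3, 9, 8, 6, 7, 13, 5, 10, 1, 12, 4, 16, 11, 15]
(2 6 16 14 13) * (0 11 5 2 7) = (0 11 5 2 6 16 14 13 7) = [11, 1, 6, 3, 4, 2, 16, 0, 8, 9, 10, 5, 12, 7, 13, 15, 14]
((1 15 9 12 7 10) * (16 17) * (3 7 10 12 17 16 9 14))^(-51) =(1 12 3 15 10 7 14)(9 17)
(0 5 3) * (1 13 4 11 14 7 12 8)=(0 5 3)(1 13 4 11 14 7 12 8)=[5, 13, 2, 0, 11, 3, 6, 12, 1, 9, 10, 14, 8, 4, 7]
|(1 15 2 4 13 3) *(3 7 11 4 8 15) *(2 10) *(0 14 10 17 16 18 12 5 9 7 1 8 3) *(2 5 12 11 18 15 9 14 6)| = |(0 6 2 3 8 9 7 18 11 4 13 1)(5 14 10)(15 17 16)| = 12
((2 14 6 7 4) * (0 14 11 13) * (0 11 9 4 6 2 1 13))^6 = (0 13 4 2)(1 9 14 11)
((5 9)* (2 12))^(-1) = ((2 12)(5 9))^(-1) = (2 12)(5 9)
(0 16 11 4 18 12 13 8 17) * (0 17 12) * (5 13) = (0 16 11 4 18)(5 13 8 12) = [16, 1, 2, 3, 18, 13, 6, 7, 12, 9, 10, 4, 5, 8, 14, 15, 11, 17, 0]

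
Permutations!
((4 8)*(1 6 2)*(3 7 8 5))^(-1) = (1 2 6)(3 5 4 8 7)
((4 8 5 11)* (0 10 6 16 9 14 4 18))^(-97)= ((0 10 6 16 9 14 4 8 5 11 18))^(-97)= (0 6 9 4 5 18 10 16 14 8 11)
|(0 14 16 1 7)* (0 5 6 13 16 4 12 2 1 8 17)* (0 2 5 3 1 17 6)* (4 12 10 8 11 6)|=|(0 14 12 5)(1 7 3)(2 17)(4 10 8)(6 13 16 11)|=12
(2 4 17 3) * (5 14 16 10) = [0, 1, 4, 2, 17, 14, 6, 7, 8, 9, 5, 11, 12, 13, 16, 15, 10, 3] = (2 4 17 3)(5 14 16 10)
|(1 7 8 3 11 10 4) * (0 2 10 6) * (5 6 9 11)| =|(0 2 10 4 1 7 8 3 5 6)(9 11)| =10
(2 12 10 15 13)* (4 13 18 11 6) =(2 12 10 15 18 11 6 4 13) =[0, 1, 12, 3, 13, 5, 4, 7, 8, 9, 15, 6, 10, 2, 14, 18, 16, 17, 11]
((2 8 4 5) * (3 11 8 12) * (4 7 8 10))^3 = ((2 12 3 11 10 4 5)(7 8))^3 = (2 11 5 3 4 12 10)(7 8)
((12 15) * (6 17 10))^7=((6 17 10)(12 15))^7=(6 17 10)(12 15)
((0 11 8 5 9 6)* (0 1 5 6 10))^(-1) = (0 10 9 5 1 6 8 11)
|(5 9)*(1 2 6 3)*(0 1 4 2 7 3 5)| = 9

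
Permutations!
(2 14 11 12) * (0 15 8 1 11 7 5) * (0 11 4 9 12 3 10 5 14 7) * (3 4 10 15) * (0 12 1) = (0 3 15 8)(1 10 5 11 4 9)(2 7 14 12) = [3, 10, 7, 15, 9, 11, 6, 14, 0, 1, 5, 4, 2, 13, 12, 8]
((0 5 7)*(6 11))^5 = (0 7 5)(6 11) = ((0 5 7)(6 11))^5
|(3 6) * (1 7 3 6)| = 3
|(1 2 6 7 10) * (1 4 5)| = 7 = |(1 2 6 7 10 4 5)|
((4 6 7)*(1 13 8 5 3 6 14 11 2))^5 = ((1 13 8 5 3 6 7 4 14 11 2))^5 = (1 6 2 3 11 5 14 8 4 13 7)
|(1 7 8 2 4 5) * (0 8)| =|(0 8 2 4 5 1 7)| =7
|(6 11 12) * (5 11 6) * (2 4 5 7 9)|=7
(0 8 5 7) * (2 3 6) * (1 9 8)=[1, 9, 3, 6, 4, 7, 2, 0, 5, 8]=(0 1 9 8 5 7)(2 3 6)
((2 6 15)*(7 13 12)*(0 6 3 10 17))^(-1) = (0 17 10 3 2 15 6)(7 12 13)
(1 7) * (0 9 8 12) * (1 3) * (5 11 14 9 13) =(0 13 5 11 14 9 8 12)(1 7 3) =[13, 7, 2, 1, 4, 11, 6, 3, 12, 8, 10, 14, 0, 5, 9]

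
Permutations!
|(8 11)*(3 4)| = |(3 4)(8 11)| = 2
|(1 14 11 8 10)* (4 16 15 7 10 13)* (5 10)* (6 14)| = |(1 6 14 11 8 13 4 16 15 7 5 10)| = 12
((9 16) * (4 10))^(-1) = (4 10)(9 16)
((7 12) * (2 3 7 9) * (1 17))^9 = ((1 17)(2 3 7 12 9))^9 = (1 17)(2 9 12 7 3)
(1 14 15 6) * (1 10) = [0, 14, 2, 3, 4, 5, 10, 7, 8, 9, 1, 11, 12, 13, 15, 6] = (1 14 15 6 10)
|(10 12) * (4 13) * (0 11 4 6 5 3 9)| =|(0 11 4 13 6 5 3 9)(10 12)| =8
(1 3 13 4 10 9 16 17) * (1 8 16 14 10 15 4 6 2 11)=(1 3 13 6 2 11)(4 15)(8 16 17)(9 14 10)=[0, 3, 11, 13, 15, 5, 2, 7, 16, 14, 9, 1, 12, 6, 10, 4, 17, 8]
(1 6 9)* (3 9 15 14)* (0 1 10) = (0 1 6 15 14 3 9 10) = [1, 6, 2, 9, 4, 5, 15, 7, 8, 10, 0, 11, 12, 13, 3, 14]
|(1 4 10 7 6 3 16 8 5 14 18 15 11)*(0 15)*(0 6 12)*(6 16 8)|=56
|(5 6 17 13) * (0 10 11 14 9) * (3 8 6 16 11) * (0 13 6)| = |(0 10 3 8)(5 16 11 14 9 13)(6 17)| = 12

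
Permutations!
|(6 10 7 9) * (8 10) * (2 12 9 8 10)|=7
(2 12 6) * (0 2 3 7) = (0 2 12 6 3 7) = [2, 1, 12, 7, 4, 5, 3, 0, 8, 9, 10, 11, 6]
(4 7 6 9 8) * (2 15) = (2 15)(4 7 6 9 8) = [0, 1, 15, 3, 7, 5, 9, 6, 4, 8, 10, 11, 12, 13, 14, 2]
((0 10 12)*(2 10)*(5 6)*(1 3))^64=(12)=((0 2 10 12)(1 3)(5 6))^64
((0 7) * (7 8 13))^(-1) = ((0 8 13 7))^(-1) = (0 7 13 8)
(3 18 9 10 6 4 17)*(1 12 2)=(1 12 2)(3 18 9 10 6 4 17)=[0, 12, 1, 18, 17, 5, 4, 7, 8, 10, 6, 11, 2, 13, 14, 15, 16, 3, 9]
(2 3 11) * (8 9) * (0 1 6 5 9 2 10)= (0 1 6 5 9 8 2 3 11 10)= [1, 6, 3, 11, 4, 9, 5, 7, 2, 8, 0, 10]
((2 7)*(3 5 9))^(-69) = ((2 7)(3 5 9))^(-69) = (9)(2 7)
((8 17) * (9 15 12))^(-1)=(8 17)(9 12 15)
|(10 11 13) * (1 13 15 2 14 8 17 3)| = |(1 13 10 11 15 2 14 8 17 3)| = 10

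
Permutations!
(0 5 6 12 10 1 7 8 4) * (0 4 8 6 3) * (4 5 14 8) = (0 14 8 4 5 3)(1 7 6 12 10) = [14, 7, 2, 0, 5, 3, 12, 6, 4, 9, 1, 11, 10, 13, 8]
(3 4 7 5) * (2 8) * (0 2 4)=(0 2 8 4 7 5 3)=[2, 1, 8, 0, 7, 3, 6, 5, 4]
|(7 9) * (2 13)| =|(2 13)(7 9)| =2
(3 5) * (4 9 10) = (3 5)(4 9 10) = [0, 1, 2, 5, 9, 3, 6, 7, 8, 10, 4]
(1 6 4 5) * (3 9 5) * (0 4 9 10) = (0 4 3 10)(1 6 9 5) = [4, 6, 2, 10, 3, 1, 9, 7, 8, 5, 0]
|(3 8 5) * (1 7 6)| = 3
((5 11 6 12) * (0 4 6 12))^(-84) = (12)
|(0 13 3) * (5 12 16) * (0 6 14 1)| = |(0 13 3 6 14 1)(5 12 16)| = 6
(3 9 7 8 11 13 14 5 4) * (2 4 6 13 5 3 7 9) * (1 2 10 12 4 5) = (1 2 5 6 13 14 3 10 12 4 7 8 11) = [0, 2, 5, 10, 7, 6, 13, 8, 11, 9, 12, 1, 4, 14, 3]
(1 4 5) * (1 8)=(1 4 5 8)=[0, 4, 2, 3, 5, 8, 6, 7, 1]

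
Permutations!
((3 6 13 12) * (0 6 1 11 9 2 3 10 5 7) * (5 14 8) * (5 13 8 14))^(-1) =((14)(0 6 8 13 12 10 5 7)(1 11 9 2 3))^(-1) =(14)(0 7 5 10 12 13 8 6)(1 3 2 9 11)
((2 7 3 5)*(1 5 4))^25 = (1 5 2 7 3 4)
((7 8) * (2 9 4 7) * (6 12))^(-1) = ((2 9 4 7 8)(6 12))^(-1) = (2 8 7 4 9)(6 12)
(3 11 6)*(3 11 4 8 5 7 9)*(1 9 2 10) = (1 9 3 4 8 5 7 2 10)(6 11) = [0, 9, 10, 4, 8, 7, 11, 2, 5, 3, 1, 6]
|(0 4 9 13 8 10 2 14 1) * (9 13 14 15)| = |(0 4 13 8 10 2 15 9 14 1)| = 10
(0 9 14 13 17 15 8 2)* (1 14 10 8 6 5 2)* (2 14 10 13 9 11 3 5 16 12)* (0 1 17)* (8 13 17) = (0 11 3 5 14 9 17 15 6 16 12 2 1 10 13) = [11, 10, 1, 5, 4, 14, 16, 7, 8, 17, 13, 3, 2, 0, 9, 6, 12, 15]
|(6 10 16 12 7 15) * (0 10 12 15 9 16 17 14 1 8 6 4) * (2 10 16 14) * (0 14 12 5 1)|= |(0 16 15 4 14)(1 8 6 5)(2 10 17)(7 9 12)|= 60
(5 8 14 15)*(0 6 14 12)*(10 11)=(0 6 14 15 5 8 12)(10 11)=[6, 1, 2, 3, 4, 8, 14, 7, 12, 9, 11, 10, 0, 13, 15, 5]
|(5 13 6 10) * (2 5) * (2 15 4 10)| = 12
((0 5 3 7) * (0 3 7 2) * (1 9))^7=(0 7 2 5 3)(1 9)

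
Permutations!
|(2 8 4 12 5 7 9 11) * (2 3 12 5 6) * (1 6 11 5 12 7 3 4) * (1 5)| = 24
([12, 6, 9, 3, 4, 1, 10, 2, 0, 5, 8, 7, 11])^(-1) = [8, 5, 7, 3, 4, 9, 1, 11, 10, 2, 6, 12, 0]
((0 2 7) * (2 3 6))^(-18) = ((0 3 6 2 7))^(-18) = (0 6 7 3 2)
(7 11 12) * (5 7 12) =(12)(5 7 11) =[0, 1, 2, 3, 4, 7, 6, 11, 8, 9, 10, 5, 12]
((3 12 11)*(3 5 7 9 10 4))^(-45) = ((3 12 11 5 7 9 10 4))^(-45) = (3 5 10 12 7 4 11 9)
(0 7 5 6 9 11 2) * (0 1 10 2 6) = (0 7 5)(1 10 2)(6 9 11) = [7, 10, 1, 3, 4, 0, 9, 5, 8, 11, 2, 6]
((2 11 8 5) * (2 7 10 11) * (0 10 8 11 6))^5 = (11)(0 6 10)(5 8 7)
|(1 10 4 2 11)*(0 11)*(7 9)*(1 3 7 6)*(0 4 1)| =6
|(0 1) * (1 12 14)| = 4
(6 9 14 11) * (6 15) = [0, 1, 2, 3, 4, 5, 9, 7, 8, 14, 10, 15, 12, 13, 11, 6] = (6 9 14 11 15)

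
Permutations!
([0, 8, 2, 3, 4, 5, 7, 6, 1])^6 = [0, 1, 2, 3, 4, 5, 6, 7, 8]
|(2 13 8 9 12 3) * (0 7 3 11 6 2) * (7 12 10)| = 11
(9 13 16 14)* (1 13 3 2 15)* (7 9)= (1 13 16 14 7 9 3 2 15)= [0, 13, 15, 2, 4, 5, 6, 9, 8, 3, 10, 11, 12, 16, 7, 1, 14]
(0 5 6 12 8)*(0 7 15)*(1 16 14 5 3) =(0 3 1 16 14 5 6 12 8 7 15) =[3, 16, 2, 1, 4, 6, 12, 15, 7, 9, 10, 11, 8, 13, 5, 0, 14]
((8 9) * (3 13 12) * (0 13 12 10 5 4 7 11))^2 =((0 13 10 5 4 7 11)(3 12)(8 9))^2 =(0 10 4 11 13 5 7)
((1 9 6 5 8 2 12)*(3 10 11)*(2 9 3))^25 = (1 3 10 11 2 12)(5 8 9 6) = ((1 3 10 11 2 12)(5 8 9 6))^25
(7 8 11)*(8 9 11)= (7 9 11)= [0, 1, 2, 3, 4, 5, 6, 9, 8, 11, 10, 7]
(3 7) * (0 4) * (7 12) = (0 4)(3 12 7) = [4, 1, 2, 12, 0, 5, 6, 3, 8, 9, 10, 11, 7]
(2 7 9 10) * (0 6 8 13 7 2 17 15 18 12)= [6, 1, 2, 3, 4, 5, 8, 9, 13, 10, 17, 11, 0, 7, 14, 18, 16, 15, 12]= (0 6 8 13 7 9 10 17 15 18 12)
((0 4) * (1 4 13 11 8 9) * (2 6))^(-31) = (0 9 13 1 11 4 8)(2 6)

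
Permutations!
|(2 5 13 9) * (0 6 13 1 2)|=|(0 6 13 9)(1 2 5)|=12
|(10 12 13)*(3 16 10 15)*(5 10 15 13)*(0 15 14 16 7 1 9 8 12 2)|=|(0 15 3 7 1 9 8 12 5 10 2)(14 16)|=22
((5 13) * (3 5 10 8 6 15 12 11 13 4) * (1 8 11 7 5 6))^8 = ((1 8)(3 6 15 12 7 5 4)(10 11 13))^8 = (3 6 15 12 7 5 4)(10 13 11)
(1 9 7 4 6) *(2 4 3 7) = (1 9 2 4 6)(3 7) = [0, 9, 4, 7, 6, 5, 1, 3, 8, 2]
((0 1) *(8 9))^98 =((0 1)(8 9))^98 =(9)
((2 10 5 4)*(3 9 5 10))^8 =(10)(2 5 3 4 9)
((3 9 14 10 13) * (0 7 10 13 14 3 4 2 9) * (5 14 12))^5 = ((0 7 10 12 5 14 13 4 2 9 3))^5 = (0 14 3 5 9 12 2 10 4 7 13)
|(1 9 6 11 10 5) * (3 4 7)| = 6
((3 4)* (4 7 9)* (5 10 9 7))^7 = (3 10 4 5 9) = ((3 5 10 9 4))^7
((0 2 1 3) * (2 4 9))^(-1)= (0 3 1 2 9 4)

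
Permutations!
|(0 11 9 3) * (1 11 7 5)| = 7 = |(0 7 5 1 11 9 3)|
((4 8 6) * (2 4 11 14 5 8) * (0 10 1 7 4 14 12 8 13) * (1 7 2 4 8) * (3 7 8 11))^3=(0 6 11 2 13 8 7 1 5 10 3 12 14)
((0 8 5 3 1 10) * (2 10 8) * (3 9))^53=((0 2 10)(1 8 5 9 3))^53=(0 10 2)(1 9 8 3 5)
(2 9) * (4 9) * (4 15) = (2 15 4 9) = [0, 1, 15, 3, 9, 5, 6, 7, 8, 2, 10, 11, 12, 13, 14, 4]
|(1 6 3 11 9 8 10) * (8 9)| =6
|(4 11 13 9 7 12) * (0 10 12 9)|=|(0 10 12 4 11 13)(7 9)|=6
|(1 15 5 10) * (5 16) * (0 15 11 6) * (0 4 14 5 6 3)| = 11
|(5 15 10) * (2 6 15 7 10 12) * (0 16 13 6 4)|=|(0 16 13 6 15 12 2 4)(5 7 10)|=24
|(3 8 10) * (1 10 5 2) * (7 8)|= |(1 10 3 7 8 5 2)|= 7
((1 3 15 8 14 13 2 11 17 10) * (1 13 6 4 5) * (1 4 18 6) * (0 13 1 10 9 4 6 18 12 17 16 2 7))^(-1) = ((18)(0 13 7)(1 3 15 8 14 10)(2 11 16)(4 5 6 12 17 9))^(-1) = (18)(0 7 13)(1 10 14 8 15 3)(2 16 11)(4 9 17 12 6 5)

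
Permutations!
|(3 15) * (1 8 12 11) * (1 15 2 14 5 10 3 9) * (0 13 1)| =40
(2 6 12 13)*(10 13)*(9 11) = (2 6 12 10 13)(9 11) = [0, 1, 6, 3, 4, 5, 12, 7, 8, 11, 13, 9, 10, 2]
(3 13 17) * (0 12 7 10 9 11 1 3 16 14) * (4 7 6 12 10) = [10, 3, 2, 13, 7, 5, 12, 4, 8, 11, 9, 1, 6, 17, 0, 15, 14, 16] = (0 10 9 11 1 3 13 17 16 14)(4 7)(6 12)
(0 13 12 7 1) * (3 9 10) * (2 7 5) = [13, 0, 7, 9, 4, 2, 6, 1, 8, 10, 3, 11, 5, 12] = (0 13 12 5 2 7 1)(3 9 10)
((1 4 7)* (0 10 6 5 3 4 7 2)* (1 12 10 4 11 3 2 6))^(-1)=(0 2 5 6 4)(1 10 12 7)(3 11)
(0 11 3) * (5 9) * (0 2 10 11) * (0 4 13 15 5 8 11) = [4, 1, 10, 2, 13, 9, 6, 7, 11, 8, 0, 3, 12, 15, 14, 5] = (0 4 13 15 5 9 8 11 3 2 10)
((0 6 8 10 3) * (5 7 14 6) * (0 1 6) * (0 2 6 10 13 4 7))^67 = ((0 5)(1 10 3)(2 6 8 13 4 7 14))^67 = (0 5)(1 10 3)(2 4 6 7 8 14 13)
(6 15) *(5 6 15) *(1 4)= (15)(1 4)(5 6)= [0, 4, 2, 3, 1, 6, 5, 7, 8, 9, 10, 11, 12, 13, 14, 15]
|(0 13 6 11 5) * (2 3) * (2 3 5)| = |(0 13 6 11 2 5)| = 6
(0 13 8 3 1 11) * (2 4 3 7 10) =(0 13 8 7 10 2 4 3 1 11) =[13, 11, 4, 1, 3, 5, 6, 10, 7, 9, 2, 0, 12, 8]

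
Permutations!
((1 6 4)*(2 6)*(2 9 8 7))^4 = ((1 9 8 7 2 6 4))^4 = (1 2 9 6 8 4 7)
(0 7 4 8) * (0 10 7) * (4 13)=(4 8 10 7 13)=[0, 1, 2, 3, 8, 5, 6, 13, 10, 9, 7, 11, 12, 4]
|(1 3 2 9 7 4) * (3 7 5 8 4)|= 8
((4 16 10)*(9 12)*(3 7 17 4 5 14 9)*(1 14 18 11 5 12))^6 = (18)(3 12 10 16 4 17 7)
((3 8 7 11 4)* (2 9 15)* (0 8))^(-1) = ((0 8 7 11 4 3)(2 9 15))^(-1) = (0 3 4 11 7 8)(2 15 9)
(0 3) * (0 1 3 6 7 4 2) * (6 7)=(0 7 4 2)(1 3)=[7, 3, 0, 1, 2, 5, 6, 4]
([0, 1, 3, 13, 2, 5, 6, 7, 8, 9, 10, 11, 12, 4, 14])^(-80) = [0, 1, 2, 3, 4, 5, 6, 7, 8, 9, 10, 11, 12, 13, 14]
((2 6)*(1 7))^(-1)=((1 7)(2 6))^(-1)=(1 7)(2 6)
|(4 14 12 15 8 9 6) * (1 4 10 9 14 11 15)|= |(1 4 11 15 8 14 12)(6 10 9)|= 21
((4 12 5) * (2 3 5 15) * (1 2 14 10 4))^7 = (1 5 3 2)(4 15 10 12 14)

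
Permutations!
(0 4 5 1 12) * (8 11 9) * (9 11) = (0 4 5 1 12)(8 9) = [4, 12, 2, 3, 5, 1, 6, 7, 9, 8, 10, 11, 0]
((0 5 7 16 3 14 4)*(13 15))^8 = (0 5 7 16 3 14 4)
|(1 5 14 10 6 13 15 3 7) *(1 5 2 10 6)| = 21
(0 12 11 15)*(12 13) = [13, 1, 2, 3, 4, 5, 6, 7, 8, 9, 10, 15, 11, 12, 14, 0] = (0 13 12 11 15)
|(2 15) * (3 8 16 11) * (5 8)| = 10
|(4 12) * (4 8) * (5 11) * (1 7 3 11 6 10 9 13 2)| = |(1 7 3 11 5 6 10 9 13 2)(4 12 8)| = 30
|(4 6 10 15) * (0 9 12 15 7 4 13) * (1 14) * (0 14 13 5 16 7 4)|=|(0 9 12 15 5 16 7)(1 13 14)(4 6 10)|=21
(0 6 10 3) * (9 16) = (0 6 10 3)(9 16) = [6, 1, 2, 0, 4, 5, 10, 7, 8, 16, 3, 11, 12, 13, 14, 15, 9]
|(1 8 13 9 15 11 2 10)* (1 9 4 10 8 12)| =8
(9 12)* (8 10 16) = [0, 1, 2, 3, 4, 5, 6, 7, 10, 12, 16, 11, 9, 13, 14, 15, 8] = (8 10 16)(9 12)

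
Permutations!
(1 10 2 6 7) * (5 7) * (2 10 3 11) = [0, 3, 6, 11, 4, 7, 5, 1, 8, 9, 10, 2] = (1 3 11 2 6 5 7)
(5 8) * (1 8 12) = (1 8 5 12) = [0, 8, 2, 3, 4, 12, 6, 7, 5, 9, 10, 11, 1]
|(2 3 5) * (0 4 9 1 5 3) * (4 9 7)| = 10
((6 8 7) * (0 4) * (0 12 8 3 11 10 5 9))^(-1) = (0 9 5 10 11 3 6 7 8 12 4)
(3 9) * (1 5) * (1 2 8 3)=(1 5 2 8 3 9)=[0, 5, 8, 9, 4, 2, 6, 7, 3, 1]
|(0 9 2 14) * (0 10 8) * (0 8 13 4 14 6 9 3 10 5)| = 21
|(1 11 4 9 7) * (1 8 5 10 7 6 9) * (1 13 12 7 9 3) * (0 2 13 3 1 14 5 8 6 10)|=12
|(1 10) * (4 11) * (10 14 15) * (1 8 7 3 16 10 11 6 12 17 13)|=45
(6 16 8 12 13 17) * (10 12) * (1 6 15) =[0, 6, 2, 3, 4, 5, 16, 7, 10, 9, 12, 11, 13, 17, 14, 1, 8, 15] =(1 6 16 8 10 12 13 17 15)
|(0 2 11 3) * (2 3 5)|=6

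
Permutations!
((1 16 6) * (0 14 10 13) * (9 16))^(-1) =((0 14 10 13)(1 9 16 6))^(-1) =(0 13 10 14)(1 6 16 9)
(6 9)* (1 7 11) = (1 7 11)(6 9) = [0, 7, 2, 3, 4, 5, 9, 11, 8, 6, 10, 1]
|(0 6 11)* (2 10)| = 6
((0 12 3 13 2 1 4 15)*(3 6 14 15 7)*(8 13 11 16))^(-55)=((0 12 6 14 15)(1 4 7 3 11 16 8 13 2))^(-55)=(1 2 13 8 16 11 3 7 4)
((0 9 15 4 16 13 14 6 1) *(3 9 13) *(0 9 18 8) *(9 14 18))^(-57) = ((0 13 18 8)(1 14 6)(3 9 15 4 16))^(-57) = (0 8 18 13)(3 4 9 16 15)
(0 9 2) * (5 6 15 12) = (0 9 2)(5 6 15 12) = [9, 1, 0, 3, 4, 6, 15, 7, 8, 2, 10, 11, 5, 13, 14, 12]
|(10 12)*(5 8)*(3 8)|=6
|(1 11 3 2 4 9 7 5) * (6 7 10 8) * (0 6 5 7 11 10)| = |(0 6 11 3 2 4 9)(1 10 8 5)| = 28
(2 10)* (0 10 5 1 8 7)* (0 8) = (0 10 2 5 1)(7 8) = [10, 0, 5, 3, 4, 1, 6, 8, 7, 9, 2]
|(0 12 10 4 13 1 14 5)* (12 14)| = 15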